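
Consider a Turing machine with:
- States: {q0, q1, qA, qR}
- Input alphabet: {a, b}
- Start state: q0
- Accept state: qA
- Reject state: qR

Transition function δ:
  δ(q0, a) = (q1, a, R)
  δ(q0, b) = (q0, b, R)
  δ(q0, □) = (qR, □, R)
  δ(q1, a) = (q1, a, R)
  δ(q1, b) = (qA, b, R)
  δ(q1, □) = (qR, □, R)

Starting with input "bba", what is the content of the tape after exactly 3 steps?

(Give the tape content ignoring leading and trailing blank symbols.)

Execution trace:
Initial: [q0]bba
Step 1: δ(q0, b) = (q0, b, R) → b[q0]ba
Step 2: δ(q0, b) = (q0, b, R) → bb[q0]a
Step 3: δ(q0, a) = (q1, a, R) → bba[q1]□

After 3 steps, the tape (ignoring leading/trailing blanks) is: bba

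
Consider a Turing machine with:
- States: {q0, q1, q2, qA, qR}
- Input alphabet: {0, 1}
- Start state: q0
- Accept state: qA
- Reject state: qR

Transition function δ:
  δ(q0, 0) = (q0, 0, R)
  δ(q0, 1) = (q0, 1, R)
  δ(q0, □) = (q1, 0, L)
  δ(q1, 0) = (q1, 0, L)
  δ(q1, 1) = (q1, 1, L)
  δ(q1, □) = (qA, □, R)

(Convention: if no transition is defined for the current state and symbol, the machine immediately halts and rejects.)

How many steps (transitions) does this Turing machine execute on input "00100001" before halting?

Execution trace:
Initial: [q0]00100001
Step 1: δ(q0, 0) = (q0, 0, R) → 0[q0]0100001
Step 2: δ(q0, 0) = (q0, 0, R) → 00[q0]100001
Step 3: δ(q0, 1) = (q0, 1, R) → 001[q0]00001
Step 4: δ(q0, 0) = (q0, 0, R) → 0010[q0]0001
Step 5: δ(q0, 0) = (q0, 0, R) → 00100[q0]001
Step 6: δ(q0, 0) = (q0, 0, R) → 001000[q0]01
Step 7: δ(q0, 0) = (q0, 0, R) → 0010000[q0]1
Step 8: δ(q0, 1) = (q0, 1, R) → 00100001[q0]□
Step 9: δ(q0, □) = (q1, 0, L) → 0010000[q1]10
Step 10: δ(q1, 1) = (q1, 1, L) → 001000[q1]010
Step 11: δ(q1, 0) = (q1, 0, L) → 00100[q1]0010
Step 12: δ(q1, 0) = (q1, 0, L) → 0010[q1]00010
Step 13: δ(q1, 0) = (q1, 0, L) → 001[q1]000010
Step 14: δ(q1, 0) = (q1, 0, L) → 00[q1]1000010
Step 15: δ(q1, 1) = (q1, 1, L) → 0[q1]01000010
Step 16: δ(q1, 0) = (q1, 0, L) → [q1]001000010
Step 17: δ(q1, 0) = (q1, 0, L) → [q1]□001000010
Step 18: δ(q1, □) = (qA, □, R) → □[qA]001000010

The machine reaches the accept state qA and halts.

The machine executed 18 steps before halting.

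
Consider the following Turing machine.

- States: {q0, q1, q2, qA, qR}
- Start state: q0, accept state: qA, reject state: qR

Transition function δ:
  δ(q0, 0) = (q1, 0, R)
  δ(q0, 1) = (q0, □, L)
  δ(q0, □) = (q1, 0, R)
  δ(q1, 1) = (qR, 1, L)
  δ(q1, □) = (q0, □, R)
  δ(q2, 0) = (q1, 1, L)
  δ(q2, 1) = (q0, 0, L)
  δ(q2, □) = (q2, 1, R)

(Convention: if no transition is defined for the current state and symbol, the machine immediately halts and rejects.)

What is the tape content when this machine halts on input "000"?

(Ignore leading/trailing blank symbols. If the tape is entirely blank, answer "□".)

Execution trace:
Initial: [q0]000
Step 1: δ(q0, 0) = (q1, 0, R) → 0[q1]00

No transition is defined for δ(q1, 0). By convention the machine halts and rejects.

Final tape (ignoring leading/trailing blanks): 000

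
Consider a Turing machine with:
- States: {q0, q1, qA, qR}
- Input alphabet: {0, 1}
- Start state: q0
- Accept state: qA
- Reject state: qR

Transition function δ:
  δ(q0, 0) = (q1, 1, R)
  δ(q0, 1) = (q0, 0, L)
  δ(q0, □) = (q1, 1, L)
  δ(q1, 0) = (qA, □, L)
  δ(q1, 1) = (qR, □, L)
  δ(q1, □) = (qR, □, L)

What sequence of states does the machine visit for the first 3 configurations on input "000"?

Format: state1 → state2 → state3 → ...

Execution trace:
Initial: [q0]000
Step 1: δ(q0, 0) = (q1, 1, R) → 1[q1]00
Step 2: δ(q1, 0) = (qA, □, L) → [qA]1□0

The machine reaches the accept state qA and halts.

State sequence: q0 → q1 → qA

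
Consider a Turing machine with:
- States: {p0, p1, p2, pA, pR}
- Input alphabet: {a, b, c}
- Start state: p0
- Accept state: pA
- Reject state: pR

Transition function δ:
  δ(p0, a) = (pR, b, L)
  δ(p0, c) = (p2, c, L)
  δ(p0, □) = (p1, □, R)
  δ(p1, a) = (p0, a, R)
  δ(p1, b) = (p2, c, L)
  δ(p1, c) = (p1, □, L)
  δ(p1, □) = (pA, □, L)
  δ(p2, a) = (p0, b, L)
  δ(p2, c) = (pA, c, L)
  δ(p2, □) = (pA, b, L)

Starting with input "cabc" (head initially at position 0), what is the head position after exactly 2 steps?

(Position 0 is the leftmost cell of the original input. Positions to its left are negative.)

Execution trace (head position shown):
Step 0: [p0]cabc  (head at position 0)
Step 1: move left → [p2]□cabc  (head at position -1)
Step 2: move left → [pA]□bcabc  (head at position -2)

After 2 steps, the head is at position -2.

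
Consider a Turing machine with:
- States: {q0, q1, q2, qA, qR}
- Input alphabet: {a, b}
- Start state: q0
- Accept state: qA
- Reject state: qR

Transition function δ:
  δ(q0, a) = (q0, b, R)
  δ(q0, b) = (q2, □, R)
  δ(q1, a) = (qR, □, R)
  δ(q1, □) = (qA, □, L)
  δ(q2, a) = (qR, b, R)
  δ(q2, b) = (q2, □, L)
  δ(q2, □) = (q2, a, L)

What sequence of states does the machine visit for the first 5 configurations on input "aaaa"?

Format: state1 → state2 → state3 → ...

Execution trace:
Initial: [q0]aaaa
Step 1: δ(q0, a) = (q0, b, R) → b[q0]aaa
Step 2: δ(q0, a) = (q0, b, R) → bb[q0]aa
Step 3: δ(q0, a) = (q0, b, R) → bbb[q0]a
Step 4: δ(q0, a) = (q0, b, R) → bbbb[q0]□

No transition is defined for δ(q0, □). By convention the machine halts and rejects.

State sequence: q0 → q0 → q0 → q0 → q0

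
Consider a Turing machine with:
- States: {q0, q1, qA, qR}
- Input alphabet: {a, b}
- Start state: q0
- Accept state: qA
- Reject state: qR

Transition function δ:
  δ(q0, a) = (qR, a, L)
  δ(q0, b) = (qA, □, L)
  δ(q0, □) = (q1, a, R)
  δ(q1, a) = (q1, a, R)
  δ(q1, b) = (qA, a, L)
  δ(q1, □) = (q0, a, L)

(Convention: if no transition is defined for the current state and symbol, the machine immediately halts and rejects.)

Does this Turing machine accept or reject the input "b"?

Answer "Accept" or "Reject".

Execution trace:
Initial: [q0]b
Step 1: δ(q0, b) = (qA, □, L) → [qA]□□

The machine reaches the accept state qA and halts.

Answer: Accept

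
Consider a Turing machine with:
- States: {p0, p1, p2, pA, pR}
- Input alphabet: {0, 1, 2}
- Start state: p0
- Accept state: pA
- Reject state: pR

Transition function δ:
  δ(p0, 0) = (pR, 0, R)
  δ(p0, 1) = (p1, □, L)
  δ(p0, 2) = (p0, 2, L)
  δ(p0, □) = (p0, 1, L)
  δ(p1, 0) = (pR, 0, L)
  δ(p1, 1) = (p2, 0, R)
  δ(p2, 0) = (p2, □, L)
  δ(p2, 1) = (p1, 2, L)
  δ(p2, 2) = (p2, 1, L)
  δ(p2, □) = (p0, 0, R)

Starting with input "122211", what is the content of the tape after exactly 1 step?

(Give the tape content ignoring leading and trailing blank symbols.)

Execution trace:
Initial: [p0]122211
Step 1: δ(p0, 1) = (p1, □, L) → [p1]□□22211

No transition is defined for δ(p1, □). By convention the machine halts and rejects.

After 1 step, the tape (ignoring leading/trailing blanks) is: 22211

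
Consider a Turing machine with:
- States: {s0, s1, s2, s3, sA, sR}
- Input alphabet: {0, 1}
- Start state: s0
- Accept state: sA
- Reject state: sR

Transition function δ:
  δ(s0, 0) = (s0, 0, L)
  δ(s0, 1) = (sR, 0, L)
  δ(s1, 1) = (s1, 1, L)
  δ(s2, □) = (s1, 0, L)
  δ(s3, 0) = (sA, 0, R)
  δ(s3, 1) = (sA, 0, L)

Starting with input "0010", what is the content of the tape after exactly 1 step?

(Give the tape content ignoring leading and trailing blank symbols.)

Execution trace:
Initial: [s0]0010
Step 1: δ(s0, 0) = (s0, 0, L) → [s0]□0010

No transition is defined for δ(s0, □). By convention the machine halts and rejects.

After 1 step, the tape (ignoring leading/trailing blanks) is: 0010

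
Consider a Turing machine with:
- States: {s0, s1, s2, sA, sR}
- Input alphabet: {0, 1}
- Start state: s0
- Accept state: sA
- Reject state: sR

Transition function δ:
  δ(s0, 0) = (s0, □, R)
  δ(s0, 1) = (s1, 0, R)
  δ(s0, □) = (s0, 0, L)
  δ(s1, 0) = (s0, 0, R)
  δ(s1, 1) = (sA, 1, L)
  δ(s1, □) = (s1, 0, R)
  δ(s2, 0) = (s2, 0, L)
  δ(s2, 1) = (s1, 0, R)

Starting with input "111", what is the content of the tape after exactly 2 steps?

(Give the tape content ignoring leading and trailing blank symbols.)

Execution trace:
Initial: [s0]111
Step 1: δ(s0, 1) = (s1, 0, R) → 0[s1]11
Step 2: δ(s1, 1) = (sA, 1, L) → [sA]011

The machine reaches the accept state sA and halts.

After 2 steps, the tape (ignoring leading/trailing blanks) is: 011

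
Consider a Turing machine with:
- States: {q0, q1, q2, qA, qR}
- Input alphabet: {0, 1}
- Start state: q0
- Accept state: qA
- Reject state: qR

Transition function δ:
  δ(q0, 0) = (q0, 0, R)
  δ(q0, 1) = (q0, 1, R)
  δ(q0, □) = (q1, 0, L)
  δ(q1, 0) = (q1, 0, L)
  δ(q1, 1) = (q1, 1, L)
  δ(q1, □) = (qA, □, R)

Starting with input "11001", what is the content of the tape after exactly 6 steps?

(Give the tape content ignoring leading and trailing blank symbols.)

Execution trace:
Initial: [q0]11001
Step 1: δ(q0, 1) = (q0, 1, R) → 1[q0]1001
Step 2: δ(q0, 1) = (q0, 1, R) → 11[q0]001
Step 3: δ(q0, 0) = (q0, 0, R) → 110[q0]01
Step 4: δ(q0, 0) = (q0, 0, R) → 1100[q0]1
Step 5: δ(q0, 1) = (q0, 1, R) → 11001[q0]□
Step 6: δ(q0, □) = (q1, 0, L) → 1100[q1]10

After 6 steps, the tape (ignoring leading/trailing blanks) is: 110010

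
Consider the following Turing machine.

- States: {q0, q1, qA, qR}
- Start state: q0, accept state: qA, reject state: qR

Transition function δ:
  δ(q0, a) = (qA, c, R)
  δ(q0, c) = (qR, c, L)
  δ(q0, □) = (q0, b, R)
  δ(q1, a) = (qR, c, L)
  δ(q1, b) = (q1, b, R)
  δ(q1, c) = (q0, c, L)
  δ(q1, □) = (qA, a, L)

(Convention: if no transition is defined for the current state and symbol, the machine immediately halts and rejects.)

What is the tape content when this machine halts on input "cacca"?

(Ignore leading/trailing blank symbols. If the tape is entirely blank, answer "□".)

Execution trace:
Initial: [q0]cacca
Step 1: δ(q0, c) = (qR, c, L) → [qR]□cacca

The machine reaches the reject state qR and halts.

Final tape (ignoring leading/trailing blanks): cacca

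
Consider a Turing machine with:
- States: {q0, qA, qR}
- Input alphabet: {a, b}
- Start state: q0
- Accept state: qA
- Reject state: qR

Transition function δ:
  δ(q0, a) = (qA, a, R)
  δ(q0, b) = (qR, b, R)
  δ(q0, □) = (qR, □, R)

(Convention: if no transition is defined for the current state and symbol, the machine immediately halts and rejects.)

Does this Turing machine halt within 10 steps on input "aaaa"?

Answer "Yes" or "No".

Execution trace:
Initial: [q0]aaaa
Step 1: δ(q0, a) = (qA, a, R) → a[qA]aaa

The machine reaches the accept state qA and halts.
The machine halted after 1 step (within the 10-step bound).

Answer: Yes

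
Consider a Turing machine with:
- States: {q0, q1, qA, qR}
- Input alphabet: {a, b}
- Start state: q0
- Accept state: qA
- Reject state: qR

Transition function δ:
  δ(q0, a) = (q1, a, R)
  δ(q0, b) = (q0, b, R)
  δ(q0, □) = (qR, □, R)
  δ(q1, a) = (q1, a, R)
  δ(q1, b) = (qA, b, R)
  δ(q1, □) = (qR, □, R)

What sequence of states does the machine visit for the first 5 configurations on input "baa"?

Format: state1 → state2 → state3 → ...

Execution trace:
Initial: [q0]baa
Step 1: δ(q0, b) = (q0, b, R) → b[q0]aa
Step 2: δ(q0, a) = (q1, a, R) → ba[q1]a
Step 3: δ(q1, a) = (q1, a, R) → baa[q1]□
Step 4: δ(q1, □) = (qR, □, R) → baa□[qR]□

The machine reaches the reject state qR and halts.

State sequence: q0 → q0 → q1 → q1 → qR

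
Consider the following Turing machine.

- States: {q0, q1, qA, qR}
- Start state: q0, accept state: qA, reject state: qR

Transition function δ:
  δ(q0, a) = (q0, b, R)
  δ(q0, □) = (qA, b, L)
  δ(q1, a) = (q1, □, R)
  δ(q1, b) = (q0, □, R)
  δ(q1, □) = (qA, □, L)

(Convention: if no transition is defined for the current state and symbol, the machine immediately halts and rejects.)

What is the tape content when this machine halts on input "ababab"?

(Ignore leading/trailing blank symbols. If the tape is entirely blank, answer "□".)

Execution trace:
Initial: [q0]ababab
Step 1: δ(q0, a) = (q0, b, R) → b[q0]babab

No transition is defined for δ(q0, b). By convention the machine halts and rejects.

Final tape (ignoring leading/trailing blanks): bbabab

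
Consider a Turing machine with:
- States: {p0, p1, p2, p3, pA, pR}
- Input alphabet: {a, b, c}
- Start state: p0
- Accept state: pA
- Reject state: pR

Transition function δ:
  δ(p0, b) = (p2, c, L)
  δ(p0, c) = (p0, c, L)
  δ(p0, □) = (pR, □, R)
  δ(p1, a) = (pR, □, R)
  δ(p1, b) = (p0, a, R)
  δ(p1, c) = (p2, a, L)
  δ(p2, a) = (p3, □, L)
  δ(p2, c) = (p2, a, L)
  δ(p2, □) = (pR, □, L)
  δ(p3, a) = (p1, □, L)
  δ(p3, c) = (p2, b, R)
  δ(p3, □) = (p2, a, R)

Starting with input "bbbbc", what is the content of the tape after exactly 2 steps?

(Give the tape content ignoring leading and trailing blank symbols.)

Execution trace:
Initial: [p0]bbbbc
Step 1: δ(p0, b) = (p2, c, L) → [p2]□cbbbc
Step 2: δ(p2, □) = (pR, □, L) → [pR]□□cbbbc

The machine reaches the reject state pR and halts.

After 2 steps, the tape (ignoring leading/trailing blanks) is: cbbbc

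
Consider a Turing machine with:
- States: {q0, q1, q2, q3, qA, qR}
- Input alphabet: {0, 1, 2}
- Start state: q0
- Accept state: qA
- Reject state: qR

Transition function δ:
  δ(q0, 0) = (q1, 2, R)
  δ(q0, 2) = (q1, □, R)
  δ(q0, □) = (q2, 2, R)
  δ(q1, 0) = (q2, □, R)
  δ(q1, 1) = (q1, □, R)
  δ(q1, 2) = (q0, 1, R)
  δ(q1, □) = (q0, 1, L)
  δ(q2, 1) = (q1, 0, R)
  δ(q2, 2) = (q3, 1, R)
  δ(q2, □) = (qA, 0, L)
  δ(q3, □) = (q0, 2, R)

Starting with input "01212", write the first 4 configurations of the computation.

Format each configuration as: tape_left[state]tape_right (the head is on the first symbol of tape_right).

Transitions applied:
Step 1: δ(q0, 0) = (q1, 2, R)
Step 2: δ(q1, 1) = (q1, □, R)
Step 3: δ(q1, 2) = (q0, 1, R)

The first 4 configurations are:
[q0]01212 ⊢ 2[q1]1212 ⊢ 2□[q1]212 ⊢ 2□1[q0]12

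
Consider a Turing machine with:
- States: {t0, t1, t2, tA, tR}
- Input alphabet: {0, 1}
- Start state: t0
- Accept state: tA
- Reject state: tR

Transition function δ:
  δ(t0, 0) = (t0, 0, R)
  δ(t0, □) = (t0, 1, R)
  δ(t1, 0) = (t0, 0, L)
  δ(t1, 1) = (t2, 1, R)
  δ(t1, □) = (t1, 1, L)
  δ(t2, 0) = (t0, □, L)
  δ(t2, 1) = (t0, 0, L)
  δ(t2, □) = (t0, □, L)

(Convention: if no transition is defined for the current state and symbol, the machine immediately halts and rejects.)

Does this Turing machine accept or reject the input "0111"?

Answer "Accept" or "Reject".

Execution trace:
Initial: [t0]0111
Step 1: δ(t0, 0) = (t0, 0, R) → 0[t0]111

No transition is defined for δ(t0, 1). By convention the machine halts and rejects.

Answer: Reject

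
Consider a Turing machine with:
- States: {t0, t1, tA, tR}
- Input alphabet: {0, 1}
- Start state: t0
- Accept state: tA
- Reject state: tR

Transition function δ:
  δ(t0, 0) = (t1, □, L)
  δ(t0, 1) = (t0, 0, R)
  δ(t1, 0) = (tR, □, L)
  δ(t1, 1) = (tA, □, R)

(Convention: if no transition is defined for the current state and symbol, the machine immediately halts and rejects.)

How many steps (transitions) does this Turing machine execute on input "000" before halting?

Execution trace:
Initial: [t0]000
Step 1: δ(t0, 0) = (t1, □, L) → [t1]□□00

No transition is defined for δ(t1, □). By convention the machine halts and rejects.

The machine executed 1 step before halting.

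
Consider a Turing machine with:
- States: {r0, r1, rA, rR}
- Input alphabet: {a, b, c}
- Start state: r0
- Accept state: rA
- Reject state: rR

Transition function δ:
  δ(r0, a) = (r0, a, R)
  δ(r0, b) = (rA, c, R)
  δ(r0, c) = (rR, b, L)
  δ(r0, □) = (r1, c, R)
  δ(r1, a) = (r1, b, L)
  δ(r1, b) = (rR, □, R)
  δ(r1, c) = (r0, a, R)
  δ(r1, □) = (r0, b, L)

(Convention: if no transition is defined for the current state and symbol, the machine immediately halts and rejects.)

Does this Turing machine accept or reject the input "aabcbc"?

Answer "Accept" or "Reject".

Execution trace:
Initial: [r0]aabcbc
Step 1: δ(r0, a) = (r0, a, R) → a[r0]abcbc
Step 2: δ(r0, a) = (r0, a, R) → aa[r0]bcbc
Step 3: δ(r0, b) = (rA, c, R) → aac[rA]cbc

The machine reaches the accept state rA and halts.

Answer: Accept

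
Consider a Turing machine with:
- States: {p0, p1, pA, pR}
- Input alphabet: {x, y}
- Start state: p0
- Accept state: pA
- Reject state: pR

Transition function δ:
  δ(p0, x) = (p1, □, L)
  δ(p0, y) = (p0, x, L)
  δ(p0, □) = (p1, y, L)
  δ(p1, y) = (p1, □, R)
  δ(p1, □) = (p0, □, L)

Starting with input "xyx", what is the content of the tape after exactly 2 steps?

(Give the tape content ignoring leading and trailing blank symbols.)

Execution trace:
Initial: [p0]xyx
Step 1: δ(p0, x) = (p1, □, L) → [p1]□□yx
Step 2: δ(p1, □) = (p0, □, L) → [p0]□□□yx

After 2 steps, the tape (ignoring leading/trailing blanks) is: yx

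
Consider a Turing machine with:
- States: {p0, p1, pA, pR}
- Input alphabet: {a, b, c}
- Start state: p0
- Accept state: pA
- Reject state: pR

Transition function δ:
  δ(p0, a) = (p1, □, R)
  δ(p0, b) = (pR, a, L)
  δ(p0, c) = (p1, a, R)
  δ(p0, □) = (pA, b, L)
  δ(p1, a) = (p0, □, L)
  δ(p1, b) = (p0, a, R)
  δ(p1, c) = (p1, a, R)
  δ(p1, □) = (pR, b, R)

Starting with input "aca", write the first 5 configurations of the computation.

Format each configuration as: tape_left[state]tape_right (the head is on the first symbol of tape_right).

Transitions applied:
Step 1: δ(p0, a) = (p1, □, R)
Step 2: δ(p1, c) = (p1, a, R)
Step 3: δ(p1, a) = (p0, □, L)
Step 4: δ(p0, a) = (p1, □, R)

The first 5 configurations are:
[p0]aca ⊢ □[p1]ca ⊢ □a[p1]a ⊢ □[p0]a□ ⊢ □□[p1]□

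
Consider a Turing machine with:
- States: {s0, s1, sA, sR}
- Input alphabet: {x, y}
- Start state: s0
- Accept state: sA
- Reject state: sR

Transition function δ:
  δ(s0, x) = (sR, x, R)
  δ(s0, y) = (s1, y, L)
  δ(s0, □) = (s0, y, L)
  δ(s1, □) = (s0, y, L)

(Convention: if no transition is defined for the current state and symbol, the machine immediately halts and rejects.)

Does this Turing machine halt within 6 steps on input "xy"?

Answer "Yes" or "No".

Execution trace:
Initial: [s0]xy
Step 1: δ(s0, x) = (sR, x, R) → x[sR]y

The machine reaches the reject state sR and halts.
The machine halted after 1 step (within the 6-step bound).

Answer: Yes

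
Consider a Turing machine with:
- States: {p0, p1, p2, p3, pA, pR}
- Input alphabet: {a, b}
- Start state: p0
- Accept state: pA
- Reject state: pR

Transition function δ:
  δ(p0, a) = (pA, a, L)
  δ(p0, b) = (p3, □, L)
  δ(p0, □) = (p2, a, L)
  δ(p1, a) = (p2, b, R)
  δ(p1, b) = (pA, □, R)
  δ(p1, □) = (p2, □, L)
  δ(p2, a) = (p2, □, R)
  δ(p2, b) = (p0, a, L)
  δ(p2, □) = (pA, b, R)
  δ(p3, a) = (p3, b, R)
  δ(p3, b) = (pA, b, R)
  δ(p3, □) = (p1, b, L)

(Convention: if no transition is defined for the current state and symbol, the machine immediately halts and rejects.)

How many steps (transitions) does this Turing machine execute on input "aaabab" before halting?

Execution trace:
Initial: [p0]aaabab
Step 1: δ(p0, a) = (pA, a, L) → [pA]□aaabab

The machine reaches the accept state pA and halts.

The machine executed 1 step before halting.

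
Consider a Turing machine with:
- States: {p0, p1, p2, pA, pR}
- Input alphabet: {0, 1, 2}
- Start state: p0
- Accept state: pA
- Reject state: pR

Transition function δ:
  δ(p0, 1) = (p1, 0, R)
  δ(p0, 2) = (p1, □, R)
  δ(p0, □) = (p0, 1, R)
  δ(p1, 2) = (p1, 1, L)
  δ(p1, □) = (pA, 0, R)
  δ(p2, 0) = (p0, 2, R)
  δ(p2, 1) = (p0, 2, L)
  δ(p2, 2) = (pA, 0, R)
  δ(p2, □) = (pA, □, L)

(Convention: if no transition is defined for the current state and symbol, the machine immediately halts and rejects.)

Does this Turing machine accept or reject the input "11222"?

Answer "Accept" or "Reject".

Execution trace:
Initial: [p0]11222
Step 1: δ(p0, 1) = (p1, 0, R) → 0[p1]1222

No transition is defined for δ(p1, 1). By convention the machine halts and rejects.

Answer: Reject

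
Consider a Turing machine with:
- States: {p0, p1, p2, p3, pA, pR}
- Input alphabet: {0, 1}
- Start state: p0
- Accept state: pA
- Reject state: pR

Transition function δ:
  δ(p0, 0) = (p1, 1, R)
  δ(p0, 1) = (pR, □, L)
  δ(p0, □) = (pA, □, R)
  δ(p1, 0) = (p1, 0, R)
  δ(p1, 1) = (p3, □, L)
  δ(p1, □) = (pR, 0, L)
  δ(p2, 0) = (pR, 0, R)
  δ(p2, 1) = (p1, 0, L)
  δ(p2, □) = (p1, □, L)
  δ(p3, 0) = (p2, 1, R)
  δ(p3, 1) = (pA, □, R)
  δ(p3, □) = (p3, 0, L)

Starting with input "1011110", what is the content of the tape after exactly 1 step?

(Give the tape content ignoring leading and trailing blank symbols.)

Execution trace:
Initial: [p0]1011110
Step 1: δ(p0, 1) = (pR, □, L) → [pR]□□011110

The machine reaches the reject state pR and halts.

After 1 step, the tape (ignoring leading/trailing blanks) is: 011110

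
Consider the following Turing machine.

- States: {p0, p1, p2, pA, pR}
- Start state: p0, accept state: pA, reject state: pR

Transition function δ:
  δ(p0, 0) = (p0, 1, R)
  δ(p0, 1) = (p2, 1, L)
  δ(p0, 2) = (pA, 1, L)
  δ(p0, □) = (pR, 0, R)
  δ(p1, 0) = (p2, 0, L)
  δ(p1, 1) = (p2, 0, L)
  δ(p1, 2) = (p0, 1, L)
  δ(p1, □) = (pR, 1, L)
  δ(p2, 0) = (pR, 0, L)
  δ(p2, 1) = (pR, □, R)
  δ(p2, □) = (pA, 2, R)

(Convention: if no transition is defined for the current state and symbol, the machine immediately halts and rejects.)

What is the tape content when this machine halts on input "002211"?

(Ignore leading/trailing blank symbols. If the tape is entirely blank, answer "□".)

Execution trace:
Initial: [p0]002211
Step 1: δ(p0, 0) = (p0, 1, R) → 1[p0]02211
Step 2: δ(p0, 0) = (p0, 1, R) → 11[p0]2211
Step 3: δ(p0, 2) = (pA, 1, L) → 1[pA]11211

The machine reaches the accept state pA and halts.

Final tape (ignoring leading/trailing blanks): 111211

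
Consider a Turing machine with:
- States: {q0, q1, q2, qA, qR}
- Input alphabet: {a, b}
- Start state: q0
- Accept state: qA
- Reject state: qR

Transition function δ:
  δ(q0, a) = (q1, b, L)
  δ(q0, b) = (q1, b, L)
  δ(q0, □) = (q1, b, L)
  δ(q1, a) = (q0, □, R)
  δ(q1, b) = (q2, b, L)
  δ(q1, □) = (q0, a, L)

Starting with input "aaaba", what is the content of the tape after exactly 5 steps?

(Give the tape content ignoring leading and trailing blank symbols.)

Execution trace:
Initial: [q0]aaaba
Step 1: δ(q0, a) = (q1, b, L) → [q1]□baaba
Step 2: δ(q1, □) = (q0, a, L) → [q0]□abaaba
Step 3: δ(q0, □) = (q1, b, L) → [q1]□babaaba
Step 4: δ(q1, □) = (q0, a, L) → [q0]□ababaaba
Step 5: δ(q0, □) = (q1, b, L) → [q1]□bababaaba

After 5 steps, the tape (ignoring leading/trailing blanks) is: bababaaba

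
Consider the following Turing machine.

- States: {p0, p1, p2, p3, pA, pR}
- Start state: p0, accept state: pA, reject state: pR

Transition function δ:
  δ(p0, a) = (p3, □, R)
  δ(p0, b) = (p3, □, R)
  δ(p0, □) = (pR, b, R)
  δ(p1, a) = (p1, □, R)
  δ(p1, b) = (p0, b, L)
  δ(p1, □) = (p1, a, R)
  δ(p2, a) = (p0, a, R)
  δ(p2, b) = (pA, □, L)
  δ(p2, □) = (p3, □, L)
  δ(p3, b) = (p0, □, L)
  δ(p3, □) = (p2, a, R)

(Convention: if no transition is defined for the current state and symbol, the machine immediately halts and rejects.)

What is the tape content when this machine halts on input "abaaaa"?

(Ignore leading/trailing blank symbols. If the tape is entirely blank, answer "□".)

Execution trace:
Initial: [p0]abaaaa
Step 1: δ(p0, a) = (p3, □, R) → □[p3]baaaa
Step 2: δ(p3, b) = (p0, □, L) → [p0]□□aaaa
Step 3: δ(p0, □) = (pR, b, R) → b[pR]□aaaa

The machine reaches the reject state pR and halts.

Final tape (ignoring leading/trailing blanks): b□aaaa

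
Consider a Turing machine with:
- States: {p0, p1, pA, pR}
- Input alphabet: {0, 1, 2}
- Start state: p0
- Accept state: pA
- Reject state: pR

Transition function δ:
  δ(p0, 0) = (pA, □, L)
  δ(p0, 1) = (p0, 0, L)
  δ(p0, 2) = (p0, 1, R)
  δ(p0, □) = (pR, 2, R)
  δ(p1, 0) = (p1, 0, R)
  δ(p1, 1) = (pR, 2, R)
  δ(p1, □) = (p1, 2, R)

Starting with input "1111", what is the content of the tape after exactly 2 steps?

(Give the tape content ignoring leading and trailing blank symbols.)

Execution trace:
Initial: [p0]1111
Step 1: δ(p0, 1) = (p0, 0, L) → [p0]□0111
Step 2: δ(p0, □) = (pR, 2, R) → 2[pR]0111

The machine reaches the reject state pR and halts.

After 2 steps, the tape (ignoring leading/trailing blanks) is: 20111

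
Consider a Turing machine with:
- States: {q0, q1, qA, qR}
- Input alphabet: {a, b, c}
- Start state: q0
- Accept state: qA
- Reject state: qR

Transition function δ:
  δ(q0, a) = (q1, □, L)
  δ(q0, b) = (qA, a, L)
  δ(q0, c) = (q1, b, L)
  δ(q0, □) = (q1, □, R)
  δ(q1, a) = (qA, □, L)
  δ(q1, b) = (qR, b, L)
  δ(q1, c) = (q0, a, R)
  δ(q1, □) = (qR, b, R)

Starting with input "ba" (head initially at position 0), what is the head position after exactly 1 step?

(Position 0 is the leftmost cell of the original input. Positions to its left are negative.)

Execution trace (head position shown):
Step 0: [q0]ba  (head at position 0)
Step 1: move left → [qA]□aa  (head at position -1)

After 1 step, the head is at position -1.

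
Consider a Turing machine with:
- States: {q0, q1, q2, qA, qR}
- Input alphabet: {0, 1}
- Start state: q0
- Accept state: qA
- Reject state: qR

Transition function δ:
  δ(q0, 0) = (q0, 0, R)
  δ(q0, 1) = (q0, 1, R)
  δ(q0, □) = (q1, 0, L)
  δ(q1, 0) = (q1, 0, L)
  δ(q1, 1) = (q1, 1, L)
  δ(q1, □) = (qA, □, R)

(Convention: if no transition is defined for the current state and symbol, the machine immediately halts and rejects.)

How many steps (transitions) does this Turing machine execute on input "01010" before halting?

Execution trace:
Initial: [q0]01010
Step 1: δ(q0, 0) = (q0, 0, R) → 0[q0]1010
Step 2: δ(q0, 1) = (q0, 1, R) → 01[q0]010
Step 3: δ(q0, 0) = (q0, 0, R) → 010[q0]10
Step 4: δ(q0, 1) = (q0, 1, R) → 0101[q0]0
Step 5: δ(q0, 0) = (q0, 0, R) → 01010[q0]□
Step 6: δ(q0, □) = (q1, 0, L) → 0101[q1]00
Step 7: δ(q1, 0) = (q1, 0, L) → 010[q1]100
Step 8: δ(q1, 1) = (q1, 1, L) → 01[q1]0100
Step 9: δ(q1, 0) = (q1, 0, L) → 0[q1]10100
Step 10: δ(q1, 1) = (q1, 1, L) → [q1]010100
Step 11: δ(q1, 0) = (q1, 0, L) → [q1]□010100
Step 12: δ(q1, □) = (qA, □, R) → □[qA]010100

The machine reaches the accept state qA and halts.

The machine executed 12 steps before halting.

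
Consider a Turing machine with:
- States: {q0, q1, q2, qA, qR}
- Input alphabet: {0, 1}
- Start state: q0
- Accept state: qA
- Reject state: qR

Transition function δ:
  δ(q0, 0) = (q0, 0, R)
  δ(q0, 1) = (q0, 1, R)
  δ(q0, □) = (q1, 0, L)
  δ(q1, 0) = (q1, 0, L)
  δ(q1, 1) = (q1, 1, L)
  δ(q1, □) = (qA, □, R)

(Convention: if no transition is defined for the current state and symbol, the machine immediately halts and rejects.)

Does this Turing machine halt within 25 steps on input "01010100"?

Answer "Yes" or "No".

Execution trace:
Initial: [q0]01010100
Step 1: δ(q0, 0) = (q0, 0, R) → 0[q0]1010100
Step 2: δ(q0, 1) = (q0, 1, R) → 01[q0]010100
Step 3: δ(q0, 0) = (q0, 0, R) → 010[q0]10100
Step 4: δ(q0, 1) = (q0, 1, R) → 0101[q0]0100
Step 5: δ(q0, 0) = (q0, 0, R) → 01010[q0]100
Step 6: δ(q0, 1) = (q0, 1, R) → 010101[q0]00
Step 7: δ(q0, 0) = (q0, 0, R) → 0101010[q0]0
Step 8: δ(q0, 0) = (q0, 0, R) → 01010100[q0]□
Step 9: δ(q0, □) = (q1, 0, L) → 0101010[q1]00
Step 10: δ(q1, 0) = (q1, 0, L) → 010101[q1]000
Step 11: δ(q1, 0) = (q1, 0, L) → 01010[q1]1000
Step 12: δ(q1, 1) = (q1, 1, L) → 0101[q1]01000
Step 13: δ(q1, 0) = (q1, 0, L) → 010[q1]101000
Step 14: δ(q1, 1) = (q1, 1, L) → 01[q1]0101000
Step 15: δ(q1, 0) = (q1, 0, L) → 0[q1]10101000
Step 16: δ(q1, 1) = (q1, 1, L) → [q1]010101000
Step 17: δ(q1, 0) = (q1, 0, L) → [q1]□010101000
Step 18: δ(q1, □) = (qA, □, R) → □[qA]010101000

The machine reaches the accept state qA and halts.
The machine halted after 18 steps (within the 25-step bound).

Answer: Yes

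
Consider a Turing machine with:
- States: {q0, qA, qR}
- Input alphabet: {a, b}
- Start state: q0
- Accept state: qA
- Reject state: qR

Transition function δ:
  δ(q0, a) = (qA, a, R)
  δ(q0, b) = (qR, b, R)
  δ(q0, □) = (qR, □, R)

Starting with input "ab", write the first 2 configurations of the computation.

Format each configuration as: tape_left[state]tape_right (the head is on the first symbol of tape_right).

Transitions applied:
Step 1: δ(q0, a) = (qA, a, R)

The first 2 configurations are:
[q0]ab ⊢ a[qA]b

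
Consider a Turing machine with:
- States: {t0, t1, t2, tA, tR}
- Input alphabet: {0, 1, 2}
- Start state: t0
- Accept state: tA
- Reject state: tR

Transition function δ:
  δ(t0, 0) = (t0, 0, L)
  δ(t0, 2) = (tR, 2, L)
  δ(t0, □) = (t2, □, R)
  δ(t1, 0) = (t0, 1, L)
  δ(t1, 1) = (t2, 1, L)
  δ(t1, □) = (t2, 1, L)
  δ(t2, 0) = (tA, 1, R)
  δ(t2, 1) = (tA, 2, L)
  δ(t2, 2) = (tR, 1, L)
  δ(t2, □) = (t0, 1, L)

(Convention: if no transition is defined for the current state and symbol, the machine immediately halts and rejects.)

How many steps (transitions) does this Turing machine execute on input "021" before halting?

Execution trace:
Initial: [t0]021
Step 1: δ(t0, 0) = (t0, 0, L) → [t0]□021
Step 2: δ(t0, □) = (t2, □, R) → □[t2]021
Step 3: δ(t2, 0) = (tA, 1, R) → □1[tA]21

The machine reaches the accept state tA and halts.

The machine executed 3 steps before halting.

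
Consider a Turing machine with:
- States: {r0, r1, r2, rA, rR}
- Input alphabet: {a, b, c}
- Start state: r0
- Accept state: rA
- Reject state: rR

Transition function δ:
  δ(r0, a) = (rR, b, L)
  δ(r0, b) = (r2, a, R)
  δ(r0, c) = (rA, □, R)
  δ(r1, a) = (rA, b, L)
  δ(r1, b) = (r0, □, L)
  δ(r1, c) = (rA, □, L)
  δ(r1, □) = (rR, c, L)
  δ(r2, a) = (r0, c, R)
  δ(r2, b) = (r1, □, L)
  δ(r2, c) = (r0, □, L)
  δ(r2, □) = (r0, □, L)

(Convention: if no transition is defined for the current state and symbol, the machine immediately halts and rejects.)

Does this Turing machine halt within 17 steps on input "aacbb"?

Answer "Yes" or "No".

Execution trace:
Initial: [r0]aacbb
Step 1: δ(r0, a) = (rR, b, L) → [rR]□bacbb

The machine reaches the reject state rR and halts.
The machine halted after 1 step (within the 17-step bound).

Answer: Yes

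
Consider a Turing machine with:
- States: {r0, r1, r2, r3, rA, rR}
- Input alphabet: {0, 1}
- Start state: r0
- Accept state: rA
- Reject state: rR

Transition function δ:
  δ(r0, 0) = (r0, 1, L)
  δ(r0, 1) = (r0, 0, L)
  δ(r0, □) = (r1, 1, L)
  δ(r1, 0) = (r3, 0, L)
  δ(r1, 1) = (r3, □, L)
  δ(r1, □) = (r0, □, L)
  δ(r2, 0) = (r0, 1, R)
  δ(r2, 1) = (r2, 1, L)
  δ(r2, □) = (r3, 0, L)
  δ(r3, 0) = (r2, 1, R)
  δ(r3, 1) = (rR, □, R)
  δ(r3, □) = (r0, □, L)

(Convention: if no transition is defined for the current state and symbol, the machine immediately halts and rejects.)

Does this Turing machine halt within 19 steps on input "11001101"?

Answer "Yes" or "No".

Execution trace:
Initial: [r0]11001101
Step 1: δ(r0, 1) = (r0, 0, L) → [r0]□01001101
Step 2: δ(r0, □) = (r1, 1, L) → [r1]□101001101
Step 3: δ(r1, □) = (r0, □, L) → [r0]□□101001101
Step 4: δ(r0, □) = (r1, 1, L) → [r1]□1□101001101
Step 5: δ(r1, □) = (r0, □, L) → [r0]□□1□101001101
Step 6: δ(r0, □) = (r1, 1, L) → [r1]□1□1□101001101
Step 7: δ(r1, □) = (r0, □, L) → [r0]□□1□1□101001101
Step 8: δ(r0, □) = (r1, 1, L) → [r1]□1□1□1□101001101
Step 9: δ(r1, □) = (r0, □, L) → [r0]□□1□1□1□101001101
Step 10: δ(r0, □) = (r1, 1, L) → [r1]□1□1□1□1□101001101
Step 11: δ(r1, □) = (r0, □, L) → [r0]□□1□1□1□1□101001101
Step 12: δ(r0, □) = (r1, 1, L) → [r1]□1□1□1□1□1□101001101
Step 13: δ(r1, □) = (r0, □, L) → [r0]□□1□1□1□1□1□101001101
Step 14: δ(r0, □) = (r1, 1, L) → [r1]□1□1□1□1□1□1□101001101
Step 15: δ(r1, □) = (r0, □, L) → [r0]□□1□1□1□1□1□1□101001101
Step 16: δ(r0, □) = (r1, 1, L) → [r1]□1□1□1□1□1□1□1□101001101
Step 17: δ(r1, □) = (r0, □, L) → [r0]□□1□1□1□1□1□1□1□101001101
Step 18: δ(r0, □) = (r1, 1, L) → [r1]□1□1□1□1□1□1□1□1□101001101
Step 19: δ(r1, □) = (r0, □, L) → [r0]□□1□1□1□1□1□1□1□1□101001101

The machine has not reached a halting state after 19 steps.
The machine did not halt within the 19-step bound.

Answer: No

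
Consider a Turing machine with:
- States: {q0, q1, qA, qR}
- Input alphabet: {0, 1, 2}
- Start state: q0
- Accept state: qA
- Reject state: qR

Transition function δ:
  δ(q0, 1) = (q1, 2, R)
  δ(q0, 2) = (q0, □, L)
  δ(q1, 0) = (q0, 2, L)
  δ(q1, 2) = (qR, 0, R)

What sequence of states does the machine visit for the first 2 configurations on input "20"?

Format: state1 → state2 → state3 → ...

Execution trace:
Initial: [q0]20
Step 1: δ(q0, 2) = (q0, □, L) → [q0]□□0

No transition is defined for δ(q0, □). By convention the machine halts and rejects.

State sequence: q0 → q0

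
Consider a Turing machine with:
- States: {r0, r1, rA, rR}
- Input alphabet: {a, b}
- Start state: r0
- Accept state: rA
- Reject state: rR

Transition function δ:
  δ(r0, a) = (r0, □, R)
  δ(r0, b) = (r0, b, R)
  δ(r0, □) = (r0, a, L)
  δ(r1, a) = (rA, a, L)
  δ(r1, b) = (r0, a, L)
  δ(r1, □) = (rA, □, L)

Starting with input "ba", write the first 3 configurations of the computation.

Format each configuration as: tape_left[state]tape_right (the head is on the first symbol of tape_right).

Transitions applied:
Step 1: δ(r0, b) = (r0, b, R)
Step 2: δ(r0, a) = (r0, □, R)

The first 3 configurations are:
[r0]ba ⊢ b[r0]a ⊢ b□[r0]□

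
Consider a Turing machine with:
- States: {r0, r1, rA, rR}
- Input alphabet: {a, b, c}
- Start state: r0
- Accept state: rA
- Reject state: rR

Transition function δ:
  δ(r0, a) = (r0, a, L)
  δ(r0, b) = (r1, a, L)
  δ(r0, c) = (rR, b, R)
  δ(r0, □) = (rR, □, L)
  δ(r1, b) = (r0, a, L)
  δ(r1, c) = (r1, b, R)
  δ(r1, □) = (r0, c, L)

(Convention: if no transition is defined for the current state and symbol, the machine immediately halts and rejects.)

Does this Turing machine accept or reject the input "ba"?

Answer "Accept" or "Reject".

Execution trace:
Initial: [r0]ba
Step 1: δ(r0, b) = (r1, a, L) → [r1]□aa
Step 2: δ(r1, □) = (r0, c, L) → [r0]□caa
Step 3: δ(r0, □) = (rR, □, L) → [rR]□□caa

The machine reaches the reject state rR and halts.

Answer: Reject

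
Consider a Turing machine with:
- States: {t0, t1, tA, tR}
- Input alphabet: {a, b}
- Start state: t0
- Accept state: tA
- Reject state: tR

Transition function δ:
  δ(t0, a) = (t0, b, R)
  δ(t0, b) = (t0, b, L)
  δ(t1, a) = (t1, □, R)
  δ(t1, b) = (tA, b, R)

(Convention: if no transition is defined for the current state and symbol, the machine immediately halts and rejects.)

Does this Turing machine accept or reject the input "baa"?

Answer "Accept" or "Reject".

Execution trace:
Initial: [t0]baa
Step 1: δ(t0, b) = (t0, b, L) → [t0]□baa

No transition is defined for δ(t0, □). By convention the machine halts and rejects.

Answer: Reject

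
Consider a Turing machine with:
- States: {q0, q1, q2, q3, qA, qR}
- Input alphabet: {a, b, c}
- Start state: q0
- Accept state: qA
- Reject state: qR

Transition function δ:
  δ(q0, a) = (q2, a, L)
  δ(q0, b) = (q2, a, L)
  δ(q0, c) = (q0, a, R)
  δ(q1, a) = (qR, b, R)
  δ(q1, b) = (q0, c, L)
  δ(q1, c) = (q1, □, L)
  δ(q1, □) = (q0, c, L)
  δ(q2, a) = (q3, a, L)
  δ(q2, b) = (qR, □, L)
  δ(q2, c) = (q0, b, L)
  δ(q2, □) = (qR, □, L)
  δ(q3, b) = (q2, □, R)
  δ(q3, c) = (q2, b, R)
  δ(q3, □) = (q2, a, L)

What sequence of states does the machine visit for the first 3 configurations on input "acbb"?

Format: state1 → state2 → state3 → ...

Execution trace:
Initial: [q0]acbb
Step 1: δ(q0, a) = (q2, a, L) → [q2]□acbb
Step 2: δ(q2, □) = (qR, □, L) → [qR]□□acbb

The machine reaches the reject state qR and halts.

State sequence: q0 → q2 → qR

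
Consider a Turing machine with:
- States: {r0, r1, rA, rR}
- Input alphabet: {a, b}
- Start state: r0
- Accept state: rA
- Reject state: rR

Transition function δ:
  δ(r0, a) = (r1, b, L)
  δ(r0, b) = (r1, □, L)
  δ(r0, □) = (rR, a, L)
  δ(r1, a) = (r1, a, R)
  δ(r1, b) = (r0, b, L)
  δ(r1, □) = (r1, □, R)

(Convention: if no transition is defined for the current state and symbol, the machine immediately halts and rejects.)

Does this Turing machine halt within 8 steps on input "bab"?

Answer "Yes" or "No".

Execution trace:
Initial: [r0]bab
Step 1: δ(r0, b) = (r1, □, L) → [r1]□□ab
Step 2: δ(r1, □) = (r1, □, R) → □[r1]□ab
Step 3: δ(r1, □) = (r1, □, R) → □□[r1]ab
Step 4: δ(r1, a) = (r1, a, R) → □□a[r1]b
Step 5: δ(r1, b) = (r0, b, L) → □□[r0]ab
Step 6: δ(r0, a) = (r1, b, L) → □[r1]□bb
Step 7: δ(r1, □) = (r1, □, R) → □□[r1]bb
Step 8: δ(r1, b) = (r0, b, L) → □[r0]□bb

The machine has not reached a halting state after 8 steps.
The machine did not halt within the 8-step bound.

Answer: No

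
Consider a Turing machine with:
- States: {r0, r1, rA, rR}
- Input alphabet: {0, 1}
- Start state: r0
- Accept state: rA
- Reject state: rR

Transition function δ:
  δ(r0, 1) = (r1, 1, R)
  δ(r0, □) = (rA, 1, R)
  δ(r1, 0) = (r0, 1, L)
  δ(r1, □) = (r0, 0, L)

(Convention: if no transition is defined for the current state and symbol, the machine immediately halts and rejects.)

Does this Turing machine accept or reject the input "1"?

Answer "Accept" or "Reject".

Execution trace:
Initial: [r0]1
Step 1: δ(r0, 1) = (r1, 1, R) → 1[r1]□
Step 2: δ(r1, □) = (r0, 0, L) → [r0]10
Step 3: δ(r0, 1) = (r1, 1, R) → 1[r1]0
Step 4: δ(r1, 0) = (r0, 1, L) → [r0]11
Step 5: δ(r0, 1) = (r1, 1, R) → 1[r1]1

No transition is defined for δ(r1, 1). By convention the machine halts and rejects.

Answer: Reject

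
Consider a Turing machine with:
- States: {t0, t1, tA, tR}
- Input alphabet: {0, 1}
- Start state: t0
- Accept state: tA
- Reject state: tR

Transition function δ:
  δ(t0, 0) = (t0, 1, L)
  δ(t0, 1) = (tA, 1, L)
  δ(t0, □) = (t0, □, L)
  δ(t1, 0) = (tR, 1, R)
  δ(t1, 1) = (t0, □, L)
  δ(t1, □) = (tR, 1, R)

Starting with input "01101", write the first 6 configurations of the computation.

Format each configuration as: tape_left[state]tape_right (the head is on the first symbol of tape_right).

Transitions applied:
Step 1: δ(t0, 0) = (t0, 1, L)
Step 2: δ(t0, □) = (t0, □, L)
Step 3: δ(t0, □) = (t0, □, L)
Step 4: δ(t0, □) = (t0, □, L)
Step 5: δ(t0, □) = (t0, □, L)

The first 6 configurations are:
[t0]01101 ⊢ [t0]□11101 ⊢ [t0]□□11101 ⊢ [t0]□□□11101 ⊢ [t0]□□□□11101 ⊢ [t0]□□□□□11101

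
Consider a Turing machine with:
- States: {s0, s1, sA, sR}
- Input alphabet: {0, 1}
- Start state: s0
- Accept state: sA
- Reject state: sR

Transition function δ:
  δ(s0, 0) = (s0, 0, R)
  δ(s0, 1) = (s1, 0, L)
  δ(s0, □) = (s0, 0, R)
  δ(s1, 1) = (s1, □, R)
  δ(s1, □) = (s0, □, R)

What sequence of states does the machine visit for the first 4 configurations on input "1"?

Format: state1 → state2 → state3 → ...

Execution trace:
Initial: [s0]1
Step 1: δ(s0, 1) = (s1, 0, L) → [s1]□0
Step 2: δ(s1, □) = (s0, □, R) → □[s0]0
Step 3: δ(s0, 0) = (s0, 0, R) → □0[s0]□

State sequence: s0 → s1 → s0 → s0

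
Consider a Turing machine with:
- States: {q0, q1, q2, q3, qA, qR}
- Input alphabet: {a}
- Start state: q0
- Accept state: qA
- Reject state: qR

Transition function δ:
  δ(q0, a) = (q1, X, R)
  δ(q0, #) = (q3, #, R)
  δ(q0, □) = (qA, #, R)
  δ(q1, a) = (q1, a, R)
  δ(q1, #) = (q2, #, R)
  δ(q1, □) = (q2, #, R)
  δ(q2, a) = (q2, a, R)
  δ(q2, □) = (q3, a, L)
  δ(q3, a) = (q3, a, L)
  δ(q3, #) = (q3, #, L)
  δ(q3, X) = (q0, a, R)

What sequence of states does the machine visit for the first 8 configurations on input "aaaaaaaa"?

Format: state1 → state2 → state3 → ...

Execution trace:
Initial: [q0]aaaaaaaa
Step 1: δ(q0, a) = (q1, X, R) → X[q1]aaaaaaa
Step 2: δ(q1, a) = (q1, a, R) → Xa[q1]aaaaaa
Step 3: δ(q1, a) = (q1, a, R) → Xaa[q1]aaaaa
Step 4: δ(q1, a) = (q1, a, R) → Xaaa[q1]aaaa
Step 5: δ(q1, a) = (q1, a, R) → Xaaaa[q1]aaa
Step 6: δ(q1, a) = (q1, a, R) → Xaaaaa[q1]aa
Step 7: δ(q1, a) = (q1, a, R) → Xaaaaaa[q1]a

State sequence: q0 → q1 → q1 → q1 → q1 → q1 → q1 → q1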